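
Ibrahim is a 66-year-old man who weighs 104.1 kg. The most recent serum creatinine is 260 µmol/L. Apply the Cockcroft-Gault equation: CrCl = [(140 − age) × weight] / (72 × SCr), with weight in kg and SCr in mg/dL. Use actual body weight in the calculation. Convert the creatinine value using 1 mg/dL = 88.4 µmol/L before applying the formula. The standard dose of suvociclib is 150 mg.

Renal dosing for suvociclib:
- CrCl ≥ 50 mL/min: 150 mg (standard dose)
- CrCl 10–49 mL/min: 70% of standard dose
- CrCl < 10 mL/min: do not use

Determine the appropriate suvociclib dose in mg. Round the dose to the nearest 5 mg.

SCr = 260 / 88.4 = 2.941 mg/dL
CrCl = (140 − 66) × 104.1 / (72 × 2.941) = 7703.4 / 211.75 ≈ 36.4 mL/min
CrCl ≈ 36 mL/min → bracket 10–49 mL/min.
70% of 150 mg = 105 mg

105 mg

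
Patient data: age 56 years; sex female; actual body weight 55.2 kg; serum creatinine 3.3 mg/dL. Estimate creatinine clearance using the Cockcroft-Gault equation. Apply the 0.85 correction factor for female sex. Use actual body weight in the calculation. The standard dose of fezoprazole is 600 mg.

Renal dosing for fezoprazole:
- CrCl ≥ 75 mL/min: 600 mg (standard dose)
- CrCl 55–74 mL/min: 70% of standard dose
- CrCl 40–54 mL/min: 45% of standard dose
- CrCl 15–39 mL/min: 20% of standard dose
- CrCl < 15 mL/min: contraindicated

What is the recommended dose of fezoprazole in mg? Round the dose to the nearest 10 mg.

120 mg

CrCl = (140 − 56) × 55.2 / (72 × 3.3) × 0.85 = 4636.8 / 237.60 × 0.85 ≈ 16.6 mL/min
CrCl ≈ 17 mL/min → bracket 15–39 mL/min.
20% of 600 mg = 120 mg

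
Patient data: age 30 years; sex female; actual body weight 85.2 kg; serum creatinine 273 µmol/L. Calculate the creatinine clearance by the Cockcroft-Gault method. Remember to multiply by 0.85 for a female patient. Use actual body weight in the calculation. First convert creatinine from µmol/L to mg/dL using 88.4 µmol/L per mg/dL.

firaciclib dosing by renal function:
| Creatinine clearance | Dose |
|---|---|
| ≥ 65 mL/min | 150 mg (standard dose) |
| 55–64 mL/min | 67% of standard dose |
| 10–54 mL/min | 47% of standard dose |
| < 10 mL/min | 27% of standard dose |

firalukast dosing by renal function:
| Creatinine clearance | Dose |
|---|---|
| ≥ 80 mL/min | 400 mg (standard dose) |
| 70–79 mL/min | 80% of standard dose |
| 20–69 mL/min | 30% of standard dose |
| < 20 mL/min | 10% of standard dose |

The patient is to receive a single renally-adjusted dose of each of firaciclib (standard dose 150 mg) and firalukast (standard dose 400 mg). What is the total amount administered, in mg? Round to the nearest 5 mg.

SCr = 273 / 88.4 = 3.088 mg/dL
CrCl = (140 − 30) × 85.2 / (72 × 3.088) × 0.85 = 9372.0 / 222.34 × 0.85 ≈ 35.8 mL/min
CrCl ≈ 36 mL/min.
firaciclib: 10–54 mL/min → 47% of 150 mg = 70.5 mg.
firalukast: 20–69 mL/min → 30% of 400 mg = 120 mg.
Total = 70.5 + 120 = 190.5 mg.

190 mg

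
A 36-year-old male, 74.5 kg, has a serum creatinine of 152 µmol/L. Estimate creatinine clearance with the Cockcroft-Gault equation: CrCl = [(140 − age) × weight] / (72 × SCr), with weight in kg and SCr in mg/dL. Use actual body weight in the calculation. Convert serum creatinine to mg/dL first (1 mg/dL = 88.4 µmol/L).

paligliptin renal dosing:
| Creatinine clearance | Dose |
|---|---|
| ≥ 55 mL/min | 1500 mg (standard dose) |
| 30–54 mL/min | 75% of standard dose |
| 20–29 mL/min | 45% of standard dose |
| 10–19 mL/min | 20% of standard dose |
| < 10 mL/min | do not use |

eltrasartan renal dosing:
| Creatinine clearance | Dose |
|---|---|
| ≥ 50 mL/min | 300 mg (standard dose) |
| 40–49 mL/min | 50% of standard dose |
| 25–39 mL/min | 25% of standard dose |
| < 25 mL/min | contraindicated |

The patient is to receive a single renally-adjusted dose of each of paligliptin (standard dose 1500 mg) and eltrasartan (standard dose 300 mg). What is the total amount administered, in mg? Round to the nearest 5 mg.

SCr = 152 / 88.4 = 1.719 mg/dL
CrCl = (140 − 36) × 74.5 / (72 × 1.719) = 7748.0 / 123.77 ≈ 62.6 mL/min
CrCl ≈ 63 mL/min.
paligliptin: ≥ 55 mL/min → 100% of 1500 mg = 1500 mg.
eltrasartan: ≥ 50 mL/min → 100% of 300 mg = 300 mg.
Total = 1500 + 300 = 1800 mg.

1800 mg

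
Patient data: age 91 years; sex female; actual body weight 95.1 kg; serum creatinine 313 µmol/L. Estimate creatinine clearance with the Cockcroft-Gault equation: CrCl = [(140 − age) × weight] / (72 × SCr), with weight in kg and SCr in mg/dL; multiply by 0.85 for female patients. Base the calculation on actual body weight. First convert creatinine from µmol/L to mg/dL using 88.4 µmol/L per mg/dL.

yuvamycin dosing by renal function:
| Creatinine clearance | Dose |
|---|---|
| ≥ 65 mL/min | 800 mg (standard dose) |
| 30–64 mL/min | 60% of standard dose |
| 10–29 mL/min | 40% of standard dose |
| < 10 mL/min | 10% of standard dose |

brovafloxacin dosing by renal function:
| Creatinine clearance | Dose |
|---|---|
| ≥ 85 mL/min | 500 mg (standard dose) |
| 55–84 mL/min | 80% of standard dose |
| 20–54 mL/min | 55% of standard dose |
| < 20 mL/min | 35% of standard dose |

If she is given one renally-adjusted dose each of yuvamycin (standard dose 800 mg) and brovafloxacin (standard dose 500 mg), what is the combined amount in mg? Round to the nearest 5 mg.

SCr = 313 / 88.4 = 3.541 mg/dL
CrCl = (140 − 91) × 95.1 / (72 × 3.541) × 0.85 = 4659.9 / 254.95 × 0.85 ≈ 15.5 mL/min
CrCl ≈ 16 mL/min.
yuvamycin: 10–29 mL/min → 40% of 800 mg = 320 mg.
brovafloxacin: < 20 mL/min → 35% of 500 mg = 175 mg.
Total = 320 + 175 = 495 mg.

495 mg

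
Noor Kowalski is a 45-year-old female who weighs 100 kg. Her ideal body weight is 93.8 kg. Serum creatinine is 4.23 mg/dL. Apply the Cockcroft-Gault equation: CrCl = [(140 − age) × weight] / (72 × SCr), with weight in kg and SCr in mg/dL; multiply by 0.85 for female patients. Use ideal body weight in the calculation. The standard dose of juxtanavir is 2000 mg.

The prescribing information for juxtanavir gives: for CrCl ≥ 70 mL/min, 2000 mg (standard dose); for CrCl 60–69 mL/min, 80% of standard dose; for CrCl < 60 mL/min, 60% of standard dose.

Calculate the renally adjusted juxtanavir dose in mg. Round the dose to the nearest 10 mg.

CrCl = (140 − 45) × 93.8 / (72 × 4.23) × 0.85 = 8911.0 / 304.56 × 0.85 ≈ 24.9 mL/min
CrCl ≈ 25 mL/min → bracket < 60 mL/min.
60% of 2000 mg = 1200 mg

1200 mg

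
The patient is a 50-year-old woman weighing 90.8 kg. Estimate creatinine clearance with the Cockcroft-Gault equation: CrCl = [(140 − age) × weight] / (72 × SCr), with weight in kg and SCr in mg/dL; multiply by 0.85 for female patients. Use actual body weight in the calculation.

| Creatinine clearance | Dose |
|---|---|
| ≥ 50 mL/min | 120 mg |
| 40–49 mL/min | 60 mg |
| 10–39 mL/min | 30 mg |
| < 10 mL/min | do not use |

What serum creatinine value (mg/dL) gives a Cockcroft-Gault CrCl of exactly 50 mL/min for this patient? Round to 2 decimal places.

Standard dose requires CrCl ≥ 50 mL/min.
Set (140 − 50) × 90.8 × 0.85 / (72 × SCr) = 50
SCr = (140 − 50) × 90.8 × 0.85 / (72 × 50) = 1.929 mg/dL

1.93 mg/dL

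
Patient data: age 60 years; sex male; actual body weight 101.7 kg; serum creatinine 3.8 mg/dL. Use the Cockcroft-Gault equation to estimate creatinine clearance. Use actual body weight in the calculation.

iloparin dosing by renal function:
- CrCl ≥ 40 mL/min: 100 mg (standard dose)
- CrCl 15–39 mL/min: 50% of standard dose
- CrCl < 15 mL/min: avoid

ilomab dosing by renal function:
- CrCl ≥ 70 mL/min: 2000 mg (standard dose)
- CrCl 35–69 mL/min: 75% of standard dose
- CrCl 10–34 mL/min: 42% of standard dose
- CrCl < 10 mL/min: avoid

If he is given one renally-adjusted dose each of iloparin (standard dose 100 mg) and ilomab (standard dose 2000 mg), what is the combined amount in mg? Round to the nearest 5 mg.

CrCl = (140 − 60) × 101.7 / (72 × 3.8) = 8136.0 / 273.60 ≈ 29.7 mL/min
CrCl ≈ 30 mL/min.
iloparin: 15–39 mL/min → 50% of 100 mg = 50 mg.
ilomab: 10–34 mL/min → 42% of 2000 mg = 840 mg.
Total = 50 + 840 = 890 mg.

890 mg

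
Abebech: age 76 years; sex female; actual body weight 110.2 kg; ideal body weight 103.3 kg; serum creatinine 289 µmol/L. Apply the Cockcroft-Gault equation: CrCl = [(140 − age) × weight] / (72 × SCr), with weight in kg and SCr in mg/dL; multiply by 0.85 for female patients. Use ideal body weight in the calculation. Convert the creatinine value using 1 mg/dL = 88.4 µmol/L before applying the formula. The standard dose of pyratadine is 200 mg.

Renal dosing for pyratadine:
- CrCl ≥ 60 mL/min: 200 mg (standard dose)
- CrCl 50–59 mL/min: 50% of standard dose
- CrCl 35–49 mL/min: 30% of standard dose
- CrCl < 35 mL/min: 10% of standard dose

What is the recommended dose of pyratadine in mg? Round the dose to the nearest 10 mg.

SCr = 289 / 88.4 = 3.269 mg/dL
CrCl = (140 − 76) × 103.3 / (72 × 3.269) × 0.85 = 6611.2 / 235.37 × 0.85 ≈ 23.9 mL/min
CrCl ≈ 24 mL/min → bracket < 35 mL/min.
10% of 200 mg = 20 mg

20 mg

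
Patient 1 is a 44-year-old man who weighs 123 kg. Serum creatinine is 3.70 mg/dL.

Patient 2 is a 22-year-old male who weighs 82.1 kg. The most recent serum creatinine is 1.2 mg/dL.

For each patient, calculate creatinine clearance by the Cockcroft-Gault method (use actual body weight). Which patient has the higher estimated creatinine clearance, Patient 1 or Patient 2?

Patient 1: CrCl = (140 − 44) × 123 / (72 × 3.7) = 11808.0 / 266.40 ≈ 44.3 mL/min
Patient 2: CrCl = (140 − 22) × 82.1 / (72 × 1.2) = 9687.8 / 86.40 ≈ 112.1 mL/min
44.3 vs 112.1 mL/min → Patient 2 is higher.

Patient 2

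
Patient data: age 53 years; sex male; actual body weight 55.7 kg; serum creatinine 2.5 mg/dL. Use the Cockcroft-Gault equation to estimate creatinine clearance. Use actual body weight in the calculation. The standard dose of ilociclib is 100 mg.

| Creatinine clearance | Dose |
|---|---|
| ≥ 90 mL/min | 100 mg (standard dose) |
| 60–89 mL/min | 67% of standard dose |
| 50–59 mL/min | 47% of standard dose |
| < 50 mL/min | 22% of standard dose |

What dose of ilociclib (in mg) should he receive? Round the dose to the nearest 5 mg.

CrCl = (140 − 53) × 55.7 / (72 × 2.5) = 4845.9 / 180.00 ≈ 26.9 mL/min
CrCl ≈ 27 mL/min → bracket < 50 mL/min.
22% of 100 mg = 22 mg → 20 mg

20 mg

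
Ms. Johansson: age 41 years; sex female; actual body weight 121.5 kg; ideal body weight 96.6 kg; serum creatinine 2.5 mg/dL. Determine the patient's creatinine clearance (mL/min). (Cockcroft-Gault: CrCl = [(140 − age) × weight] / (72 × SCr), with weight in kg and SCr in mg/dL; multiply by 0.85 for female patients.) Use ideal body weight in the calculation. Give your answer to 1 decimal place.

CrCl = (140 − 41) × 96.6 / (72 × 2.5) × 0.85 = 9563.4 / 180.00 × 0.85 ≈ 45.2 mL/min

45.2 mL/min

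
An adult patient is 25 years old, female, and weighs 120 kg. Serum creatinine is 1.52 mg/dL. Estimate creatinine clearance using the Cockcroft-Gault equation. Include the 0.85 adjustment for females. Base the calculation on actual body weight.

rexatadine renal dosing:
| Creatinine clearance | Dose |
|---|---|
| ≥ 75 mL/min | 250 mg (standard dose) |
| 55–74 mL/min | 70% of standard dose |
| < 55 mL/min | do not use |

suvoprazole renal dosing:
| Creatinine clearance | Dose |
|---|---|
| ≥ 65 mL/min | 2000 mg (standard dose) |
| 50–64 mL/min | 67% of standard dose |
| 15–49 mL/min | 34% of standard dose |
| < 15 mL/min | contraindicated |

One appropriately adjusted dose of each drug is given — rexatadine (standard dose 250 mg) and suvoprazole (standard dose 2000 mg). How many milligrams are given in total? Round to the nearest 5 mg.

2250 mg

CrCl = (140 − 25) × 120 / (72 × 1.52) × 0.85 = 13800.0 / 109.44 × 0.85 ≈ 107.2 mL/min
CrCl ≈ 107 mL/min.
rexatadine: ≥ 75 mL/min → 100% of 250 mg = 250 mg.
suvoprazole: ≥ 65 mL/min → 100% of 2000 mg = 2000 mg.
Total = 250 + 2000 = 2250 mg.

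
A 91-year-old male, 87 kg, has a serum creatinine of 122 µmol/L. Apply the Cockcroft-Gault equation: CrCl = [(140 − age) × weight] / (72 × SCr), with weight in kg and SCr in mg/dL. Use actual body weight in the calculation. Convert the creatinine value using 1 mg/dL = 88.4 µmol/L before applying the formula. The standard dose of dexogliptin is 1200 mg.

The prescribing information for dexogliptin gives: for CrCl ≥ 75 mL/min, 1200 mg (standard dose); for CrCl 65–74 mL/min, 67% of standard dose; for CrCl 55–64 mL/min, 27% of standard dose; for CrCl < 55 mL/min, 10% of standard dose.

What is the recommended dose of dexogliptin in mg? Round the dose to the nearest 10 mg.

SCr = 122 / 88.4 = 1.38 mg/dL
CrCl = (140 − 91) × 87 / (72 × 1.38) = 4263.0 / 99.36 ≈ 42.9 mL/min
CrCl ≈ 43 mL/min → bracket < 55 mL/min.
10% of 1200 mg = 120 mg

120 mg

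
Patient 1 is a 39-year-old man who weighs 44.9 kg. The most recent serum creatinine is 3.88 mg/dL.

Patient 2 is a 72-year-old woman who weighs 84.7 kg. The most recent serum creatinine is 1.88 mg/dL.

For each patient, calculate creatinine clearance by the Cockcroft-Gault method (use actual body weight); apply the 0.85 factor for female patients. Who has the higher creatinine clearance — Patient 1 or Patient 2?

Patient 2

Patient 1: CrCl = (140 − 39) × 44.9 / (72 × 3.88) = 4534.9 / 279.36 ≈ 16.2 mL/min
Patient 2: CrCl = (140 − 72) × 84.7 / (72 × 1.88) × 0.85 = 5759.6 / 135.36 × 0.85 ≈ 36.2 mL/min
16.2 vs 36.2 mL/min → Patient 2 is higher.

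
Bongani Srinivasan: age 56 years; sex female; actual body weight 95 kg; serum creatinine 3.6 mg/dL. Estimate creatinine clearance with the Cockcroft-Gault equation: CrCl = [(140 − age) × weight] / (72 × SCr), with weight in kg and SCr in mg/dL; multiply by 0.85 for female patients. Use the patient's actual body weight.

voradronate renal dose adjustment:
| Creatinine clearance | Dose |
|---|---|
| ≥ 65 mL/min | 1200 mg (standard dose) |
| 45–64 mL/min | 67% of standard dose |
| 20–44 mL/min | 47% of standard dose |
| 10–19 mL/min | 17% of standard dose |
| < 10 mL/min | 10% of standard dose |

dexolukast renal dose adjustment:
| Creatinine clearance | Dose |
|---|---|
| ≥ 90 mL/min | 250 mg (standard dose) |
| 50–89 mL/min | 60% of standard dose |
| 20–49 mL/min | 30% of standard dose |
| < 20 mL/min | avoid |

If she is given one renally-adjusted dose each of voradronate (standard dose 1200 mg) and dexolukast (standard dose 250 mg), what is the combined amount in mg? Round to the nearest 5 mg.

CrCl = (140 − 56) × 95 / (72 × 3.6) × 0.85 = 7980.0 / 259.20 × 0.85 ≈ 26.2 mL/min
CrCl ≈ 26 mL/min.
voradronate: 20–44 mL/min → 47% of 1200 mg = 564 mg.
dexolukast: 20–49 mL/min → 30% of 250 mg = 75 mg.
Total = 564 + 75 = 639 mg.

640 mg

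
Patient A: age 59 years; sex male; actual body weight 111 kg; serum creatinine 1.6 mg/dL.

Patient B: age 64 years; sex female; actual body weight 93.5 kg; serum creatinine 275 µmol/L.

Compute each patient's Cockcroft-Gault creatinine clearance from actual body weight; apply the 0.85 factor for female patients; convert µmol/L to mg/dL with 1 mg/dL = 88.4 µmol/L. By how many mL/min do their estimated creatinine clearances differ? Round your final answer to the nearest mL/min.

Patient A: CrCl = (140 − 59) × 111 / (72 × 1.6) = 8991.0 / 115.20 ≈ 78.0 mL/min
Patient B: SCr = 275 / 88.4 = 3.111 mg/dL
Patient B: CrCl = (140 − 64) × 93.5 / (72 × 3.111) × 0.85 = 7106.0 / 223.99 × 0.85 ≈ 27.0 mL/min
|78.0 − 27.0| = 51.0 mL/min

51 mL/min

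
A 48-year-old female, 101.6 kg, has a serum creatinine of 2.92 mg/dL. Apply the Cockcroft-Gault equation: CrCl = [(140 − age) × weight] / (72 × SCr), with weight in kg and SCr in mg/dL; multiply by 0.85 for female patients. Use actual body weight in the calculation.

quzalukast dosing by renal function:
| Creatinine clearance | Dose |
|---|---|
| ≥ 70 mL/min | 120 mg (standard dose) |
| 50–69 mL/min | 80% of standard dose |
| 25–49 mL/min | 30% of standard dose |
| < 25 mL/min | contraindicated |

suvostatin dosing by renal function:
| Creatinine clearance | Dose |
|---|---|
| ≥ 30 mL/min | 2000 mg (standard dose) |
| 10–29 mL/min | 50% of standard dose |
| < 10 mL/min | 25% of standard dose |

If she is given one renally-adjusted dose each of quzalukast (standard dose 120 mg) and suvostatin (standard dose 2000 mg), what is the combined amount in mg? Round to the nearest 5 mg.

CrCl = (140 − 48) × 101.6 / (72 × 2.92) × 0.85 = 9347.2 / 210.24 × 0.85 ≈ 37.8 mL/min
CrCl ≈ 38 mL/min.
quzalukast: 25–49 mL/min → 30% of 120 mg = 36 mg.
suvostatin: ≥ 30 mL/min → 100% of 2000 mg = 2000 mg.
Total = 36 + 2000 = 2036 mg.

2035 mg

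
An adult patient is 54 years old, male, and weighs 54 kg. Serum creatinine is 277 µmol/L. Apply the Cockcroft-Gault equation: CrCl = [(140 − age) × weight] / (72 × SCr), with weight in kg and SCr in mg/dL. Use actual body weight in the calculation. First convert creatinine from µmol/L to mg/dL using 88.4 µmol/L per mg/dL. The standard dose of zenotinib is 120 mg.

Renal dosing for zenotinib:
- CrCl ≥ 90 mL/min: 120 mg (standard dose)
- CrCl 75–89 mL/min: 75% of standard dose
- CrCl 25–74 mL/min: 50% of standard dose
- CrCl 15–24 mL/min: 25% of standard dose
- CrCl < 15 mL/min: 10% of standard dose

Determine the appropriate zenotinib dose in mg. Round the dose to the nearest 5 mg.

SCr = 277 / 88.4 = 3.133 mg/dL
CrCl = (140 − 54) × 54 / (72 × 3.133) = 4644.0 / 225.58 ≈ 20.6 mL/min
CrCl ≈ 21 mL/min → bracket 15–24 mL/min.
25% of 120 mg = 30 mg

30 mg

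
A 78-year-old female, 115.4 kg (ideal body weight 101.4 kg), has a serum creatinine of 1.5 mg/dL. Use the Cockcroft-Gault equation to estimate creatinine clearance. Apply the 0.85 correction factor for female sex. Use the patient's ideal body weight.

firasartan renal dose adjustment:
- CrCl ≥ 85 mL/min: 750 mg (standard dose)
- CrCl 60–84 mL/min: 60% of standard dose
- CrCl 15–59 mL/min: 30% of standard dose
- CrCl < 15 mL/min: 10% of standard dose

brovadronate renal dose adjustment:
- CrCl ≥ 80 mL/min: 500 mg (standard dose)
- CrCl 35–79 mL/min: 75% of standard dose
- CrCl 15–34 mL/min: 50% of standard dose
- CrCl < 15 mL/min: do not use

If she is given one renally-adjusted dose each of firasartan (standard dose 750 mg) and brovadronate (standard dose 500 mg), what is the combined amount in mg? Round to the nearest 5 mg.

600 mg

CrCl = (140 − 78) × 101.4 / (72 × 1.5) × 0.85 = 6286.8 / 108.00 × 0.85 ≈ 49.5 mL/min
CrCl ≈ 49 mL/min.
firasartan: 15–59 mL/min → 30% of 750 mg = 225 mg.
brovadronate: 35–79 mL/min → 75% of 500 mg = 375 mg.
Total = 225 + 375 = 600 mg.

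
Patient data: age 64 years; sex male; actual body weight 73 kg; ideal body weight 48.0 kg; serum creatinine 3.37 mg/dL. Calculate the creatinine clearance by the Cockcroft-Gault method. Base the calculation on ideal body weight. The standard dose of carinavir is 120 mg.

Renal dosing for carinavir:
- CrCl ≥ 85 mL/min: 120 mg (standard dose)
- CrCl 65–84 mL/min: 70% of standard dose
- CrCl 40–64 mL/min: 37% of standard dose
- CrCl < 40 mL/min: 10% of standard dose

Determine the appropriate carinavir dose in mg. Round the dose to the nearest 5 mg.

10 mg

CrCl = (140 − 64) × 48 / (72 × 3.37) = 3648.0 / 242.64 ≈ 15.0 mL/min
CrCl ≈ 15 mL/min → bracket < 40 mL/min.
10% of 120 mg = 12 mg → 10 mg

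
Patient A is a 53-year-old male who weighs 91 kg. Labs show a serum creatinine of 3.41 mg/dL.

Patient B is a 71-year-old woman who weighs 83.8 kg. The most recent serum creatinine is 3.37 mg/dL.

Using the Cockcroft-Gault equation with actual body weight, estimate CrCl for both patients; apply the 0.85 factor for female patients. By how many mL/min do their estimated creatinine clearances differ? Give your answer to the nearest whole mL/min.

Patient A: CrCl = (140 − 53) × 91 / (72 × 3.41) = 7917.0 / 245.52 ≈ 32.2 mL/min
Patient B: CrCl = (140 − 71) × 83.8 / (72 × 3.37) × 0.85 = 5782.2 / 242.64 × 0.85 ≈ 20.3 mL/min
|32.2 − 20.3| = 11.9 mL/min

12 mL/min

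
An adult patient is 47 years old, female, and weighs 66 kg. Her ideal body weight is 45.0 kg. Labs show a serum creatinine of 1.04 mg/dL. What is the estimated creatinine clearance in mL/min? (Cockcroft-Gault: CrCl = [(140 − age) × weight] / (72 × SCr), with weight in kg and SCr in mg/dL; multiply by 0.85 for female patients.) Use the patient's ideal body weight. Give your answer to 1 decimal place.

CrCl = (140 − 47) × 45 / (72 × 1.04) × 0.85 = 4185.0 / 74.88 × 0.85 ≈ 47.5 mL/min

47.5 mL/min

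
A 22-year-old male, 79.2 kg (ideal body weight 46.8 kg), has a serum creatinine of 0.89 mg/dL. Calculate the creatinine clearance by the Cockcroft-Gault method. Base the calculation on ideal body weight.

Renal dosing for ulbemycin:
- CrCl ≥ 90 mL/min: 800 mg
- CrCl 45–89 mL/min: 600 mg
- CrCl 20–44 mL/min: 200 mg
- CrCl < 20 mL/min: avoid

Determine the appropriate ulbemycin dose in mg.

CrCl = (140 − 22) × 46.8 / (72 × 0.89) = 5522.4 / 64.08 ≈ 86.2 mL/min
CrCl ≈ 86 mL/min → bracket 45–89 mL/min.
Dose for this bracket: 600 mg.

600 mg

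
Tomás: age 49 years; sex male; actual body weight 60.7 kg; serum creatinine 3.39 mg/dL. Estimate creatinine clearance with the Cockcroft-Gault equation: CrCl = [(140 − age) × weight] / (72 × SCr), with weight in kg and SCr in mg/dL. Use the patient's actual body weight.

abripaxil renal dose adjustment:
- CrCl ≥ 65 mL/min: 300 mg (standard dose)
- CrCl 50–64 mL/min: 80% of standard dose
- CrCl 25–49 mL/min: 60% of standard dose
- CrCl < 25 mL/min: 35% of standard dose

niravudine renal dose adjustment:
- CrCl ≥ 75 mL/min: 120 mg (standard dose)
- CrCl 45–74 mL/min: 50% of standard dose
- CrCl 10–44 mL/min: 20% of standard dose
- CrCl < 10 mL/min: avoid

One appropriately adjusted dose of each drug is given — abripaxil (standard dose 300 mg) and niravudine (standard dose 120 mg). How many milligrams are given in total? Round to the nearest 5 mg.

CrCl = (140 − 49) × 60.7 / (72 × 3.39) = 5523.7 / 244.08 ≈ 22.6 mL/min
CrCl ≈ 23 mL/min.
abripaxil: < 25 mL/min → 35% of 300 mg = 105 mg.
niravudine: 10–44 mL/min → 20% of 120 mg = 24 mg.
Total = 105 + 24 = 129 mg.

130 mg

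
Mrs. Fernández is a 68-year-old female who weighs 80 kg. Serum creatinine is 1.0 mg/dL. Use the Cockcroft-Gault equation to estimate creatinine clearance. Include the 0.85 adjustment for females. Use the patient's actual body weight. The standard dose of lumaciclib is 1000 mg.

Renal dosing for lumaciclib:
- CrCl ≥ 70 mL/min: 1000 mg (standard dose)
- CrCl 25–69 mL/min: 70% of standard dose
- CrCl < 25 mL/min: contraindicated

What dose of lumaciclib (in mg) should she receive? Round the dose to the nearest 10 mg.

CrCl = (140 − 68) × 80 / (72 × 1) × 0.85 = 5760.0 / 72.00 × 0.85 ≈ 68.0 mL/min
CrCl ≈ 68 mL/min → bracket 25–69 mL/min.
70% of 1000 mg = 700 mg

700 mg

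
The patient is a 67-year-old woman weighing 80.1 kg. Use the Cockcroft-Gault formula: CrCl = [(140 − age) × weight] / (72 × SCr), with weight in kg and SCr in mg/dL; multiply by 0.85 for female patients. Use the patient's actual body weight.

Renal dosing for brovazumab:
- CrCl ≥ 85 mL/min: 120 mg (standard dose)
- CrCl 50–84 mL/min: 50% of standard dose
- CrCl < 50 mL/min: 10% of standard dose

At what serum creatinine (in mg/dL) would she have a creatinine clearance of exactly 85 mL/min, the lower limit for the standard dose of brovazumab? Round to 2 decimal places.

Standard dose requires CrCl ≥ 85 mL/min.
Set (140 − 67) × 80.1 × 0.85 / (72 × SCr) = 85
SCr = (140 − 67) × 80.1 × 0.85 / (72 × 85) = 0.812 mg/dL

0.81 mg/dL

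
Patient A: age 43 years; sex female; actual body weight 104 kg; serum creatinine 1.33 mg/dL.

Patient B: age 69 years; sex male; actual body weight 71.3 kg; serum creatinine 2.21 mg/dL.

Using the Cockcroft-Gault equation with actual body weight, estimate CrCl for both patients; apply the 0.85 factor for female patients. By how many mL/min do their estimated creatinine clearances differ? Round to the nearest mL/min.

58 mL/min

Patient A: CrCl = (140 − 43) × 104 / (72 × 1.33) × 0.85 = 10088.0 / 95.76 × 0.85 ≈ 89.5 mL/min
Patient B: CrCl = (140 − 69) × 71.3 / (72 × 2.21) = 5062.3 / 159.12 ≈ 31.8 mL/min
|89.5 − 31.8| = 57.7 mL/min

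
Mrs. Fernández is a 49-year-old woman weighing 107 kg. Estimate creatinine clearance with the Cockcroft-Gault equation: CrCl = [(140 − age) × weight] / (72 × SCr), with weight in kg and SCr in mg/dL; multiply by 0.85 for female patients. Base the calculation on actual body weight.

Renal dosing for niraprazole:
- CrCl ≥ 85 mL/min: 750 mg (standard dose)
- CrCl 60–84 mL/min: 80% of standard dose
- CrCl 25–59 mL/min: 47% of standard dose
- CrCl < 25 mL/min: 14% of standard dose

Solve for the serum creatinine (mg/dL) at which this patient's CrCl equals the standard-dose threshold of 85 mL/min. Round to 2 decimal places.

1.35 mg/dL

Standard dose requires CrCl ≥ 85 mL/min.
Set (140 − 49) × 107 × 0.85 / (72 × SCr) = 85
SCr = (140 − 49) × 107 × 0.85 / (72 × 85) = 1.352 mg/dL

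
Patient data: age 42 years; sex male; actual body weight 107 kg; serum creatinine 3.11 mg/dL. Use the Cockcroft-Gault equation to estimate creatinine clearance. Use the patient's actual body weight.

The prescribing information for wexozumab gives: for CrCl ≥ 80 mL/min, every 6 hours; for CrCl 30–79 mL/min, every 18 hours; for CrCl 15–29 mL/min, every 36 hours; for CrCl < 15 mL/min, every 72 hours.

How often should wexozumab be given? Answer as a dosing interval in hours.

CrCl = (140 − 42) × 107 / (72 × 3.11) = 10486.0 / 223.92 ≈ 46.8 mL/min
CrCl ≈ 47 mL/min → bracket 30–79 mL/min → every 18 hours.

every 18 hours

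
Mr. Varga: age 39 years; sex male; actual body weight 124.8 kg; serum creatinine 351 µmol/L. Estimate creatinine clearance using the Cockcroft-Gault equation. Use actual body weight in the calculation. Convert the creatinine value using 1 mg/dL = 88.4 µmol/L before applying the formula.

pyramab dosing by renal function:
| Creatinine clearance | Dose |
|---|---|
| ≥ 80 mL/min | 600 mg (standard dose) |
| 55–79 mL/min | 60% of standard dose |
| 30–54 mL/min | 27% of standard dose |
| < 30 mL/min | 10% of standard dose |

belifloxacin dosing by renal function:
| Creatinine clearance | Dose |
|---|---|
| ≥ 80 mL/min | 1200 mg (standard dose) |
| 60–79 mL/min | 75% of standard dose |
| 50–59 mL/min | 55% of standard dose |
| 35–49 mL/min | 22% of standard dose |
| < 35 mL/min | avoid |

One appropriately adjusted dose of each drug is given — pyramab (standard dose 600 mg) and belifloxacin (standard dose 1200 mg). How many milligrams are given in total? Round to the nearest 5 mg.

SCr = 351 / 88.4 = 3.971 mg/dL
CrCl = (140 − 39) × 124.8 / (72 × 3.971) = 12604.8 / 285.91 ≈ 44.1 mL/min
CrCl ≈ 44 mL/min.
pyramab: 30–54 mL/min → 27% of 600 mg = 162 mg.
belifloxacin: 35–49 mL/min → 22% of 1200 mg = 264 mg.
Total = 162 + 264 = 426 mg.

425 mg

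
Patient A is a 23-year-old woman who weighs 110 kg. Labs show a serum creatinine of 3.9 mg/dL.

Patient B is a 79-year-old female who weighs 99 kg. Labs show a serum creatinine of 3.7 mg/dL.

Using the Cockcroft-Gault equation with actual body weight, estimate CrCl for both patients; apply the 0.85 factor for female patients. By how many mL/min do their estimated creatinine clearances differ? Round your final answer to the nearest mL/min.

Patient A: CrCl = (140 − 23) × 110 / (72 × 3.9) × 0.85 = 12870.0 / 280.80 × 0.85 ≈ 39.0 mL/min
Patient B: CrCl = (140 − 79) × 99 / (72 × 3.7) × 0.85 = 6039.0 / 266.40 × 0.85 ≈ 19.3 mL/min
|39.0 − 19.3| = 19.7 mL/min

20 mL/min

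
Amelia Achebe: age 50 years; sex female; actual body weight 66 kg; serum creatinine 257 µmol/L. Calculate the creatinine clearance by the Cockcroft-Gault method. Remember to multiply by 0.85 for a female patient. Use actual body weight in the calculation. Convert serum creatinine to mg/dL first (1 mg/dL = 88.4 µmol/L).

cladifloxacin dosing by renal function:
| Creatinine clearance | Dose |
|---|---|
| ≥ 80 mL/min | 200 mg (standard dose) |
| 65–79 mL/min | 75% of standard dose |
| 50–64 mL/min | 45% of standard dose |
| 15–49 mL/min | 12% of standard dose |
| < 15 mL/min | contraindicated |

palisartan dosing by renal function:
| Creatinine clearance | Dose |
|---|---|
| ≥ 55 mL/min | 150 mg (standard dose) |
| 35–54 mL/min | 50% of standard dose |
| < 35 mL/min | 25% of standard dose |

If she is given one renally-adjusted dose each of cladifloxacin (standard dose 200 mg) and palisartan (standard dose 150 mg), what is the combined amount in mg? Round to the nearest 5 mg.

60 mg

SCr = 257 / 88.4 = 2.907 mg/dL
CrCl = (140 − 50) × 66 / (72 × 2.907) × 0.85 = 5940.0 / 209.30 × 0.85 ≈ 24.1 mL/min
CrCl ≈ 24 mL/min.
cladifloxacin: 15–49 mL/min → 12% of 200 mg = 24 mg.
palisartan: < 35 mL/min → 25% of 150 mg = 37.5 mg.
Total = 24 + 37.5 = 61.5 mg.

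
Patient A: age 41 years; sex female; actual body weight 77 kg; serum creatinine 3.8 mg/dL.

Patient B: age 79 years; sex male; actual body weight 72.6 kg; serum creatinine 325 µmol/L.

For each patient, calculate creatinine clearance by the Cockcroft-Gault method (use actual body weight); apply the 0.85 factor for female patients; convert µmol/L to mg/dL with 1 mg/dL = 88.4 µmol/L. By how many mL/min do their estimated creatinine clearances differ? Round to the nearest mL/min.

Patient A: CrCl = (140 − 41) × 77 / (72 × 3.8) × 0.85 = 7623.0 / 273.60 × 0.85 ≈ 23.7 mL/min
Patient B: SCr = 325 / 88.4 = 3.676 mg/dL
Patient B: CrCl = (140 − 79) × 72.6 / (72 × 3.676) = 4428.6 / 264.67 ≈ 16.7 mL/min
|23.7 − 16.7| = 7.0 mL/min

7 mL/min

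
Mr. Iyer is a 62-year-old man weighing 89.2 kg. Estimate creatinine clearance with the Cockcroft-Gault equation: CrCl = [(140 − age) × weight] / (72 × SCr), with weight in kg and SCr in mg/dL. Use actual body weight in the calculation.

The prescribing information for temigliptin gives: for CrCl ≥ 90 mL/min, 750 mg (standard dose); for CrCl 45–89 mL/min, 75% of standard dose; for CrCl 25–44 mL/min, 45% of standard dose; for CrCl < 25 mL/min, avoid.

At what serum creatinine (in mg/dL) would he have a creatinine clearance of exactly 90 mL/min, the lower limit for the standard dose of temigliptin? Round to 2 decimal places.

1.07 mg/dL

Standard dose requires CrCl ≥ 90 mL/min.
Set (140 − 62) × 89.2 / (72 × SCr) = 90
SCr = (140 − 62) × 89.2 / (72 × 90) = 1.074 mg/dL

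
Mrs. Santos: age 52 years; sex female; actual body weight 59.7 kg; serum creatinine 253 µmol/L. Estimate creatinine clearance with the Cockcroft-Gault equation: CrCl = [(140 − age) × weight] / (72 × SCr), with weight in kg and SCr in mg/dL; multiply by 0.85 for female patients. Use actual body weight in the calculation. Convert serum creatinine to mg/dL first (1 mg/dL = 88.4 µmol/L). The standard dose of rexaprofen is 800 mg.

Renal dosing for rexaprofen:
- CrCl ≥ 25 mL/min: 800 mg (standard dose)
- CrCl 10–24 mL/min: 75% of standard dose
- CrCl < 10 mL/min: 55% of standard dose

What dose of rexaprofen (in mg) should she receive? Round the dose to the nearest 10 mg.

600 mg

SCr = 253 / 88.4 = 2.862 mg/dL
CrCl = (140 − 52) × 59.7 / (72 × 2.862) × 0.85 = 5253.6 / 206.06 × 0.85 ≈ 21.7 mL/min
CrCl ≈ 22 mL/min → bracket 10–24 mL/min.
75% of 800 mg = 600 mg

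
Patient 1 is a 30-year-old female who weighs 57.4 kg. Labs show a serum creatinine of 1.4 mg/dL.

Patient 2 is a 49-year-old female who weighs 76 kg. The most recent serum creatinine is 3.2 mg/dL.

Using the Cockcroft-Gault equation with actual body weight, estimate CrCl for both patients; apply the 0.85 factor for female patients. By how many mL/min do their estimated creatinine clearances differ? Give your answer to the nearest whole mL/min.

Patient 1: CrCl = (140 − 30) × 57.4 / (72 × 1.4) × 0.85 = 6314.0 / 100.80 × 0.85 ≈ 53.2 mL/min
Patient 2: CrCl = (140 − 49) × 76 / (72 × 3.2) × 0.85 = 6916.0 / 230.40 × 0.85 ≈ 25.5 mL/min
|53.2 − 25.5| = 27.7 mL/min

28 mL/min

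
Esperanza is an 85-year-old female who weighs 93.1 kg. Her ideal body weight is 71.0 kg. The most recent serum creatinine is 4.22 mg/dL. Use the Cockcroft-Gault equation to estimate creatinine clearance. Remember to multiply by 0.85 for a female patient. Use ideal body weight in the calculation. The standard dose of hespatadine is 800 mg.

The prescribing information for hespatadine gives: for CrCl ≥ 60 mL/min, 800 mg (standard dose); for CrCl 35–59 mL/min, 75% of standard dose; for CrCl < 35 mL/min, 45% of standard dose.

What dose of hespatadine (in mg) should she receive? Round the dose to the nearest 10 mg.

CrCl = (140 − 85) × 71 / (72 × 4.22) × 0.85 = 3905.0 / 303.84 × 0.85 ≈ 10.9 mL/min
CrCl ≈ 11 mL/min → bracket < 35 mL/min.
45% of 800 mg = 360 mg

360 mg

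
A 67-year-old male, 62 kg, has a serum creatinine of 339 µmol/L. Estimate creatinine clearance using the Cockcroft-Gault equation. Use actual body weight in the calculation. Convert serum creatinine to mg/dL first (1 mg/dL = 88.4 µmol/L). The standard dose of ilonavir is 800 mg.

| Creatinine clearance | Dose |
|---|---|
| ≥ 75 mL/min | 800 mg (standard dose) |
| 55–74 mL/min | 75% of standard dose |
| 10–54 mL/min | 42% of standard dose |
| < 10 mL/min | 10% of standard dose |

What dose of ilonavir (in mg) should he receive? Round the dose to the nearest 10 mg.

SCr = 339 / 88.4 = 3.835 mg/dL
CrCl = (140 − 67) × 62 / (72 × 3.835) = 4526.0 / 276.12 ≈ 16.4 mL/min
CrCl ≈ 16 mL/min → bracket 10–54 mL/min.
42% of 800 mg = 336 mg → 340 mg

340 mg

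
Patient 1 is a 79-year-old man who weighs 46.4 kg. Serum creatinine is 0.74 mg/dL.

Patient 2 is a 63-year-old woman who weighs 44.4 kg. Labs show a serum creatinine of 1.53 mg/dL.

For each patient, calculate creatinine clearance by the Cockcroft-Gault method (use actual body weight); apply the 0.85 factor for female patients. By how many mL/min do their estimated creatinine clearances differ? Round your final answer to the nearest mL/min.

27 mL/min

Patient 1: CrCl = (140 − 79) × 46.4 / (72 × 0.74) = 2830.4 / 53.28 ≈ 53.1 mL/min
Patient 2: CrCl = (140 − 63) × 44.4 / (72 × 1.53) × 0.85 = 3418.8 / 110.16 × 0.85 ≈ 26.4 mL/min
|53.1 − 26.4| = 26.7 mL/min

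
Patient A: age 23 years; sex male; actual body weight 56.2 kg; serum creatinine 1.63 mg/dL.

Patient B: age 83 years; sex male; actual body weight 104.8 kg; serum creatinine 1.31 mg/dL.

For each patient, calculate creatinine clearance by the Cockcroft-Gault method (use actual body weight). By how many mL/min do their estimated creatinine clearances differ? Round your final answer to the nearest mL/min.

Patient A: CrCl = (140 − 23) × 56.2 / (72 × 1.63) = 6575.4 / 117.36 ≈ 56.0 mL/min
Patient B: CrCl = (140 − 83) × 104.8 / (72 × 1.31) = 5973.6 / 94.32 ≈ 63.3 mL/min
|56.0 − 63.3| = 7.3 mL/min

7 mL/min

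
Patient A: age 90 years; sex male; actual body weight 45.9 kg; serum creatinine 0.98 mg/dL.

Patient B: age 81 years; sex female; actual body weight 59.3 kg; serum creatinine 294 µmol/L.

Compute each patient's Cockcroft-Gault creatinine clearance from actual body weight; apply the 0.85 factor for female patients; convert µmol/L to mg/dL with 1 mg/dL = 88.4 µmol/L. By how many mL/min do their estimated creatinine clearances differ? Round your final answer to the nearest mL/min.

Patient A: CrCl = (140 − 90) × 45.9 / (72 × 0.98) = 2295.0 / 70.56 ≈ 32.5 mL/min
Patient B: SCr = 294 / 88.4 = 3.326 mg/dL
Patient B: CrCl = (140 − 81) × 59.3 / (72 × 3.326) × 0.85 = 3498.7 / 239.47 × 0.85 ≈ 12.4 mL/min
|32.5 − 12.4| = 20.1 mL/min

20 mL/min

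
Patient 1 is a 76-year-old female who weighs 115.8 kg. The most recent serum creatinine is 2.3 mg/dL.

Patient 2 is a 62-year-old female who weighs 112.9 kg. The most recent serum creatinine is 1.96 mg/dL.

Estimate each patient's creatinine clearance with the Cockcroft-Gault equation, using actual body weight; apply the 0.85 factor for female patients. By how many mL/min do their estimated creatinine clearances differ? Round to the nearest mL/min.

15 mL/min

Patient 1: CrCl = (140 − 76) × 115.8 / (72 × 2.3) × 0.85 = 7411.2 / 165.60 × 0.85 ≈ 38.0 mL/min
Patient 2: CrCl = (140 − 62) × 112.9 / (72 × 1.96) × 0.85 = 8806.2 / 141.12 × 0.85 ≈ 53.0 mL/min
|38.0 − 53.0| = 15.0 mL/min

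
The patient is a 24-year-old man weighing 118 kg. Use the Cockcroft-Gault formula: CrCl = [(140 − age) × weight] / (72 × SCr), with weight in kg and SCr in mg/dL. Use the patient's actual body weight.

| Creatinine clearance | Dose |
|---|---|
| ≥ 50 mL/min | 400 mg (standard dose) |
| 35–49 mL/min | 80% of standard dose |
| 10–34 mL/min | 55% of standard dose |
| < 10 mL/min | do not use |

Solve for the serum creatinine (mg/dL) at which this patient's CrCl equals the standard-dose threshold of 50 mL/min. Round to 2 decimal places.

3.80 mg/dL

Standard dose requires CrCl ≥ 50 mL/min.
Set (140 − 24) × 118 / (72 × SCr) = 50
SCr = (140 − 24) × 118 / (72 × 50) = 3.802 mg/dL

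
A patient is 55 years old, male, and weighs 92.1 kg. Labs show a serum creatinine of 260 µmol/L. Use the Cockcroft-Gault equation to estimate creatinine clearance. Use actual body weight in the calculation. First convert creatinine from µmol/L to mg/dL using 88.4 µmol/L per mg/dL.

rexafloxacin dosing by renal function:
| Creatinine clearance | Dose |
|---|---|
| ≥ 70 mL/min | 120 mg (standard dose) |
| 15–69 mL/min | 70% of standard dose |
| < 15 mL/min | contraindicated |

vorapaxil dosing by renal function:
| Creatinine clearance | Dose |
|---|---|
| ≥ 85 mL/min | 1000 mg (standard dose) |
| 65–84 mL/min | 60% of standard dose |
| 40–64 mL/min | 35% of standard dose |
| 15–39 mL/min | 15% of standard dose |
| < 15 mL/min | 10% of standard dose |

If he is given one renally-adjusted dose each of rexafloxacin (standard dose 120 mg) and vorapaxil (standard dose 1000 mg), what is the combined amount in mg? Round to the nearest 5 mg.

SCr = 260 / 88.4 = 2.941 mg/dL
CrCl = (140 − 55) × 92.1 / (72 × 2.941) = 7828.5 / 211.75 ≈ 37.0 mL/min
CrCl ≈ 37 mL/min.
rexafloxacin: 15–69 mL/min → 70% of 120 mg = 84 mg.
vorapaxil: 15–39 mL/min → 15% of 1000 mg = 150 mg.
Total = 84 + 150 = 234 mg.

235 mg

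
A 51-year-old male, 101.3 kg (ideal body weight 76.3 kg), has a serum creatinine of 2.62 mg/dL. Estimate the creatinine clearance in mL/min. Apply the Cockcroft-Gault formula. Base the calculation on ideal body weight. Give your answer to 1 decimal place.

CrCl = (140 − 51) × 76.3 / (72 × 2.62) = 6790.7 / 188.64 ≈ 36.0 mL/min

36.0 mL/min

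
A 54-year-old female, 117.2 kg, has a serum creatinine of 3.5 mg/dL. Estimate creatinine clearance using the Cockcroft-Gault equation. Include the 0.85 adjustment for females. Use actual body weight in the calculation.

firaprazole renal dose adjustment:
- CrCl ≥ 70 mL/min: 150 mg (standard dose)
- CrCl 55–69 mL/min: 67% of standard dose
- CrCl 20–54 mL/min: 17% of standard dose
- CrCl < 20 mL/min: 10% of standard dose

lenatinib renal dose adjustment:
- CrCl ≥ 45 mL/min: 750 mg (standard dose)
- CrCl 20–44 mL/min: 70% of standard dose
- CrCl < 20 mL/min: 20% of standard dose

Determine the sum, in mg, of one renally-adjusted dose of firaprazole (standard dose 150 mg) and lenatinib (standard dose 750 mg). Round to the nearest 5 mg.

550 mg

CrCl = (140 − 54) × 117.2 / (72 × 3.5) × 0.85 = 10079.2 / 252.00 × 0.85 ≈ 34.0 mL/min
CrCl ≈ 34 mL/min.
firaprazole: 20–54 mL/min → 17% of 150 mg = 25.5 mg.
lenatinib: 20–44 mL/min → 70% of 750 mg = 525 mg.
Total = 25.5 + 525 = 550.5 mg.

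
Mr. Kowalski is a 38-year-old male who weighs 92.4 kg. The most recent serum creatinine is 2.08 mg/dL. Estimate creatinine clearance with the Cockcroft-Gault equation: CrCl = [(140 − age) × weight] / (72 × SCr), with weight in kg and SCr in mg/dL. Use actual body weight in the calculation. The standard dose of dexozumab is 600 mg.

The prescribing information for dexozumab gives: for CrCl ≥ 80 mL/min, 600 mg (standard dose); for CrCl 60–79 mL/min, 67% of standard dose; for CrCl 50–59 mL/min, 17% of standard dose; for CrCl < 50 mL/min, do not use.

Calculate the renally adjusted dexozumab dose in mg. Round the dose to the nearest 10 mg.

CrCl = (140 − 38) × 92.4 / (72 × 2.08) = 9424.8 / 149.76 ≈ 62.9 mL/min
CrCl ≈ 63 mL/min → bracket 60–79 mL/min.
67% of 600 mg = 402 mg → 400 mg

400 mg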